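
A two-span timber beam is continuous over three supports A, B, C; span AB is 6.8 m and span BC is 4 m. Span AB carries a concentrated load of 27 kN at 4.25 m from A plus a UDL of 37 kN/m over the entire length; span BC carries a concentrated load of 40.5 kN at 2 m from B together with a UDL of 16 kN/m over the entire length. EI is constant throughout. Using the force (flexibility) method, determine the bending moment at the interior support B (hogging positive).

Take M_B as the redundant. Released structure: two simple spans AB and BC with a hinge at B.
End slopes at the hinge B, treating each span as simply supported:
  span AB: point load 27 at a = 4.25: Pab(L + a)/(6LEI) = 79.25/EI
  span AB: UDL 37: wL³/(24EI) = 484.7/EI
  span BC: point load 40.5 at a = 2: Pab(L + b)/(6LEI) = 40.5/EI
  span BC: UDL 16: wL³/(24EI) = 42.67/EI
  relative rotation θ_0 = (564 + 83.17)/EI = 647.2/EI
A unit hogging moment at B produces rotation L₁/(3EI) + L₂/(3EI) = 3.6/EI.
Slope continuity at B: θ_0 = M_B·3.6/EI, so M_B = 647.2/3.6 = 179.8 kN·m (hogging).

M_B = 179.8 kN·m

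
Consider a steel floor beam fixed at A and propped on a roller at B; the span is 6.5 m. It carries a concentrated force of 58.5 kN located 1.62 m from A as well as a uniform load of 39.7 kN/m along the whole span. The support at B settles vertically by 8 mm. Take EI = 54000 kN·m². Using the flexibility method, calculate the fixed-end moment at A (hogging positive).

Remove the prop at B; the released (primary) structure is a cantilever built in at A.
Free-end deflection of the primary structure under the applied loading (downward +):
  point load 58.5 at a = 1.62: Pa²(3L − a)/(6EI) = 457.5/EI
  UDL 39.7: wL⁴/(8EI) = 8858/EI
  δ_0 = 9316/EI
Flexibility coefficient — unit upward force at B: δ_{BB} = L³/(3EI) = 91.54/EI.
With EI = 54000 kN·m²: δ_0 = 0.17252 m and δ_{BB} = 0.001695 m/kN.
Compatibility — the beam at B must follow the support down by 0.008 m: δ_0 − R_B·δ_{BB} = 0.008, so R_B = (0.17252 − 0.008)/0.001695 = 97.05 kN.
Moment equilibrium about A: M_A = Σ(load moments about A) − R_B·L = 933.4 − 97.05×6.5 = 302.6 kN·m.

M_A = 302.6 kN·m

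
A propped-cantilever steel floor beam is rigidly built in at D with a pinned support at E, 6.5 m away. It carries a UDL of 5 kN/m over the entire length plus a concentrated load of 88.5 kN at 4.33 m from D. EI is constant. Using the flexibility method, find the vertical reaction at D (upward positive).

Take the reaction at E as the redundant and release it; the primary structure is a cantilever fixed at D.
Primary-structure tip deflection at E by superposition:
  UDL 5: wL⁴/(8EI) = 1116/EI
  point load 88.5 at a = 4.33: Pa²(3L − a)/(6EI) = 4195/EI
  δ_0 = 5311/EI
Tip deflection under a unit load at E: L³/(3EI) = 91.54/EI.
Compatibility at E: δ_0 − R_E·δ_{EE} = 0, so R_E = 5311/91.54 = 58.02 kN.
Vertical equilibrium: R_D = ΣP − R_E = 121 − 58.02 = 62.98 kN.

R_D = 62.98 kN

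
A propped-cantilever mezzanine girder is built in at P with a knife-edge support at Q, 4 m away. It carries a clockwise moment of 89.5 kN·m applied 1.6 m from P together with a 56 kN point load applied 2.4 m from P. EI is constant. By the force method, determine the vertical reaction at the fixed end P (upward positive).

Remove the prop at Q; the released (primary) structure is a cantilever built in at P.
Free-end deflection of the primary structure under the applied loading (downward +):
  clockwise couple 89.5 at a = 1.6: M₀a(2L − a)/(2EI) = 458.2/EI
  point load 56 at a = 2.4: Pa²(3L − a)/(6EI) = 516.1/EI
  δ_0 = 974.3/EI
Flexibility coefficient — unit upward force at Q: δ_{QQ} = L³/(3EI) = 21.33/EI.
Compatibility at Q: δ_0 − R_Q·δ_{QQ} = 0, so R_Q = 974.3/21.33 = 45.67 kN.
Vertical equilibrium: R_P = ΣP − R_Q = 56 − 45.67 = 10.33 kN.

R_P = 10.33 kN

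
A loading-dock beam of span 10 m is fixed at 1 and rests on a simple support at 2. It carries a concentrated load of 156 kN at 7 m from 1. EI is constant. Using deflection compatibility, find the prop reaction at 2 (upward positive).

Take the reaction at 2 as the redundant and release it; the primary structure is a cantilever fixed at 1.
Deflection at 2 on the released cantilever, summing each load's contribution:
  point load 156 at a = 7: Pa²(3L − a)/(6EI) = 29302/EI
Flexibility coefficient — unit upward force at 2: δ_{22} = L³/(3EI) = 333.3/EI.
The prop prevents deflection at 2: R_2 = δ_0/δ_{22} = 29302/333.3 = 87.91 kN.

R_2 = 87.91 kN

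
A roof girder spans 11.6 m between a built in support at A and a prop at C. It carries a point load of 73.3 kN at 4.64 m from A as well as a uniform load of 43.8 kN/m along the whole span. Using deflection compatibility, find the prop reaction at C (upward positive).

Release the roller at C. Primary structure: cantilever fixed at A.
Primary-structure tip deflection at C by superposition:
  point load 73.3 at a = 4.64: Pa²(3L − a)/(6EI) = 7933/EI
  UDL 43.8: wL⁴/(8EI) = 99133/EI
  δ_0 = 107065/EI
Flexibility coefficient — unit upward force at C: δ_{CC} = L³/(3EI) = 520.3/EI.
Compatibility at C: δ_0 − R_C·δ_{CC} = 0, so R_C = 107065/520.3 = 205.8 kN.

R_C = 205.8 kN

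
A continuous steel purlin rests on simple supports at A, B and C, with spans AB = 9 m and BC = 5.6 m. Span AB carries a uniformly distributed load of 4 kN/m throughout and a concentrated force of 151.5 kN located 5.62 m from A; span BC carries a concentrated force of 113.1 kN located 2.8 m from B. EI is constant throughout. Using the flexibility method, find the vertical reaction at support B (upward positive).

R_B = 236 kN

Take M_B as the redundant. Released structure: two simple spans AB and BC with a hinge at B.
Rotations at B on the released spans (each span's end-slope, ×1/EI):
  span AB: UDL 4: wL³/(24EI) = 121.5/EI
  span AB: point load 151.5 at a = 5.62: Pab(L + a)/(6LEI) = 779.1/EI
  span BC: point load 113.1 at a = 2.8: Pab(L + b)/(6LEI) = 221.7/EI
  relative rotation θ_0 = (900.6 + 221.7)/EI = 1122/EI
A unit hogging moment at B produces rotation L₁/(3EI) + L₂/(3EI) = 4.867/EI.
Slope continuity at B: θ_0 = M_B·4.867/EI, so M_B = 1122/4.867 = 230.6 kN·m (hogging).
Span AB, ΣM about A with M_B applied at B: R_B^{AB}·9 = 1013 + 230.6, so R_B^{AB} = 138.2 kN and R_A = 187.5 − 138.2 = 49.27 kN.
Span BC, ΣM about C: R_B^{BC}·5.6 = 316.7 + 230.6, so R_B^{BC} = 97.73 kN and R_C = 113.1 − 97.73 = 15.37 kN.
R_B = 138.2 + 97.73 = 236 kN.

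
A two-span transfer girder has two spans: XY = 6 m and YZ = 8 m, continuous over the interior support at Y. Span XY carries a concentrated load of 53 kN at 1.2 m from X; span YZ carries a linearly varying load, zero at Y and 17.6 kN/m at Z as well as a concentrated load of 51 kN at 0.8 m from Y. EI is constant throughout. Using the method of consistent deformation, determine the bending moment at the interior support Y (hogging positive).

Release continuity at Y by inserting a hinge; the redundant is the internal moment M_Y. The primary structure is two simply-supported spans XY and YZ.
End slopes at the hinge Y, treating each span as simply supported:
  span XY: point load 53 at a = 1.2: Pab(L + a)/(6LEI) = 61.06/EI
  span YZ: triangular load, peak 17.6: 7w₀L³/(360EI) = 175.2/EI
  span YZ: point load 51 at a = 0.8: Pab(L + b)/(6LEI) = 93.02/EI
  relative rotation θ_0 = (61.06 + 268.2)/EI = 329.3/EI
A unit hogging moment at Y produces rotation L₁/(3EI) + L₂/(3EI) = 4.667/EI.
Slope continuity at Y: θ_0 = M_Y·4.667/EI, so M_Y = 329.3/4.667 = 70.56 kN·m (hogging).

M_Y = 70.56 kN·m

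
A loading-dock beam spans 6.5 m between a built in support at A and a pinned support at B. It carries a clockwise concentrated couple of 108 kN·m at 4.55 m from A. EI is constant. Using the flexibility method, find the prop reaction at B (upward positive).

R_B = 22.68 kN

Release the roller at B. Primary structure: cantilever fixed at A.
Downward deflection at the released point B due to the loads:
  clockwise couple 108 at a = 4.55: M₀a(2L − a)/(2EI) = 2076/EI
Flexibility coefficient — unit upward force at B: δ_{BB} = L³/(3EI) = 91.54/EI.
Compatibility at B: δ_0 − R_B·δ_{BB} = 0, so R_B = 2076/91.54 = 22.68 kN.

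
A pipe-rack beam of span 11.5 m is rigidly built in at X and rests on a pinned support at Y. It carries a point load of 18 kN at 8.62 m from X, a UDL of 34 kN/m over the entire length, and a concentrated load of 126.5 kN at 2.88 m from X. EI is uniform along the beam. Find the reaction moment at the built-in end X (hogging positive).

Remove the prop at Y; the released (primary) structure is a cantilever built in at X.
Downward deflection at the released point Y due to the loads:
  point load 18 at a = 8.62: Pa²(3L − a)/(6EI) = 5769/EI
  UDL 34: wL⁴/(8EI) = 74333/EI
  point load 126.5 at a = 2.88: Pa²(3L − a)/(6EI) = 5530/EI
  δ_0 = 85631/EI
Flexibility coefficient — unit upward force at Y: δ_{YY} = L³/(3EI) = 507/EI.
Compatibility at Y: δ_0 − R_Y·δ_{YY} = 0, so R_Y = 85631/507 = 168.9 kN.
Moment equilibrium about X: M_X = Σ(load moments about X) − R_Y·L = 2768 − 168.9×11.5 = 825.2 kN·m.

M_X = 825.2 kN·m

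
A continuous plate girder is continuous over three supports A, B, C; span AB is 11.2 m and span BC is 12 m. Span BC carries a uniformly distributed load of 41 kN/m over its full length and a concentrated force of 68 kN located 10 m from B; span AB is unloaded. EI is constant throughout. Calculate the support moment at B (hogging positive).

Release continuity at B by inserting a hinge; the redundant is the internal moment M_B. The primary structure is two simply-supported spans AB and BC.
End slopes at the hinge B, treating each span as simply supported:
  span BC: UDL 41: wL³/(24EI) = 2952/EI
  span BC: point load 68 at a = 10: Pab(L + b)/(6LEI) = 264.4/EI
  relative rotation θ_0 = (0 + 3216)/EI = 3216/EI
A unit hogging moment at B produces rotation L₁/(3EI) + L₂/(3EI) = 7.733/EI.
Slope continuity at B: θ_0 = M_B·7.733/EI, so M_B = 3216/7.733 = 415.9 kN·m (hogging).

M_B = 415.9 kN·m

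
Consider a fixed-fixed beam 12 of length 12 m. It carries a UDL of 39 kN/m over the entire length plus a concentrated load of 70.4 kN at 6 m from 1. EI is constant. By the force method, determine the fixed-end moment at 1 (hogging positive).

M_1 = 573.6 kN·m

Release both end moments; the primary structure is a simply-supported span 12 with redundants M_1 and M_2.
End rotations of the released simple span under the applied load (×1/EI):
  at 1: UDL 39: wL³/(24EI) = 2808/EI
  at 2: UDL 39: wL³/(24EI) = 2808/EI
  at 1: point load 70.4 at a = 6: Pab(L + b)/(6LEI) = 633.6/EI
  at 2: point load 70.4 at a = 6: Pab(L + a)/(6LEI) = 633.6/EI
  θ_10 = 3442/EI,  θ_20 = 3442/EI
Flexibility coefficients: a unit moment at one end gives L/(3EI) there and L/(6EI) at the far end, so f₁₁ = f₂₂ = 4/EI and f₁₂ = f₂₁ = 2/EI.
Compatibility — zero rotation at each built-in end:
  4 M_1 + 2 M_2 = 3442
  2 M_1 + 4 M_2 = 3442
Solving the pair gives M_1 = 573.6 kN·m and M_2 = 573.6 kN·m (hogging).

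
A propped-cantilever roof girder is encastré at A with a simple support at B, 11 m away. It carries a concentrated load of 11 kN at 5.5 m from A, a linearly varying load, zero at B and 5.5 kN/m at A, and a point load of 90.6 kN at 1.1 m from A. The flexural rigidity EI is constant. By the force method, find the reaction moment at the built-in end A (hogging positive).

Remove the prop at B; the released (primary) structure is a cantilever built in at A.
Downward deflection at the released point B due to the loads:
  point load 11 at a = 5.5: Pa²(3L − a)/(6EI) = 1525/EI
  triangular load, peak 5.5 at the fixed end: w₀L⁴/(30EI) = 2684/EI
  point load 90.6 at a = 1.1: Pa²(3L − a)/(6EI) = 582.8/EI
  δ_0 = 4792/EI
Tip deflection under a unit load at B: L³/(3EI) = 443.7/EI.
The prop prevents deflection at B: R_B = δ_0/δ_{BB} = 4792/443.7 = 10.8 kN.
Moment equilibrium about A: M_A = Σ(load moments about A) − R_B·L = 271.1 − 10.8×11 = 152.3 kN·m.

M_A = 152.3 kN·m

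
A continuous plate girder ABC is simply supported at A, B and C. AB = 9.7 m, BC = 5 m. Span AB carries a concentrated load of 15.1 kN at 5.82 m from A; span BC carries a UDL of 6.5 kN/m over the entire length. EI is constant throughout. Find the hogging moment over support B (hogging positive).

Release continuity at B by inserting a hinge; the redundant is the internal moment M_B. The primary structure is two simply-supported spans AB and BC.
Discontinuity in slope at B on the released structure — sum the simple-span end rotations:
  span AB: point load 15.1 at a = 5.82: Pab(L + a)/(6LEI) = 90.93/EI
  span BC: UDL 6.5: wL³/(24EI) = 33.85/EI
  relative rotation θ_0 = (90.93 + 33.85)/EI = 124.8/EI
A unit hogging moment at B produces rotation L₁/(3EI) + L₂/(3EI) = 4.9/EI.
Compatibility: M_B·(L₁+L₂)/(3EI) = θ_0, giving M_B = 25.47 kN·m (hogging).

M_B = 25.47 kN·m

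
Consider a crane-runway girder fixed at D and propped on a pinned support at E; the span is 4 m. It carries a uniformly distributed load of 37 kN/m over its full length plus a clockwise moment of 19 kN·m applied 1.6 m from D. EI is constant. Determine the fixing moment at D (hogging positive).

M_D = 74.76 kN·m

Take the reaction at E as the redundant and release it; the primary structure is a cantilever fixed at D.
Primary-structure tip deflection at E by superposition:
  UDL 37: wL⁴/(8EI) = 1184/EI
  clockwise couple 19 at a = 1.6: M₀a(2L − a)/(2EI) = 97.28/EI
  δ_0 = 1281/EI
Flexibility coefficient — unit upward force at E: δ_{EE} = L³/(3EI) = 21.33/EI.
Compatibility at E: δ_0 − R_E·δ_{EE} = 0, so R_E = 1281/21.33 = 60.06 kN.
Moment equilibrium about D: M_D = Σ(load moments about D) − R_E·L = 315 − 60.06×4 = 74.76 kN·m.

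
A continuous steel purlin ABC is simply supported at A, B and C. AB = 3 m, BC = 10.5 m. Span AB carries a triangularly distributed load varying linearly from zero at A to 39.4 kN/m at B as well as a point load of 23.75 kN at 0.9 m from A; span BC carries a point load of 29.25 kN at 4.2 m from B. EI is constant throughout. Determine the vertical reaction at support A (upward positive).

Take M_B as the redundant. Released structure: two simple spans AB and BC with a hinge at B.
End slopes at the hinge B, treating each span as simply supported:
  span AB: triangular load, peak 39.4: w₀L³/(45EI) = 23.64/EI
  span AB: point load 23.75 at a = 0.9: Pab(L + a)/(6LEI) = 9.726/EI
  span BC: point load 29.25 at a = 4.2: Pab(L + b)/(6LEI) = 206.4/EI
  relative rotation θ_0 = (33.37 + 206.4)/EI = 239.8/EI
A unit hogging moment at B produces rotation L₁/(3EI) + L₂/(3EI) = 4.5/EI.
Compatibility: M_B·(L₁+L₂)/(3EI) = θ_0, giving M_B = 53.28 kN·m (hogging).
Span AB, ΣM about A with M_B applied at B: R_B^{AB}·3 = 139.6 + 53.28, so R_B^{AB} = 64.28 kN and R_A = 82.85 − 64.28 = 18.57 kN.

R_A = 18.57 kN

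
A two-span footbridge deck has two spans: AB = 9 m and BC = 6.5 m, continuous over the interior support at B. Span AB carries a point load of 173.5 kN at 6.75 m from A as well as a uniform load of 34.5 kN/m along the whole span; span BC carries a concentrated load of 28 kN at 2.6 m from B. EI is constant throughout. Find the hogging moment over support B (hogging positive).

M_B = 366.2 kN·m

Insert a hinge at B; M_B is the redundant, and each span becomes simply supported.
Discontinuity in slope at B on the released structure — sum the simple-span end rotations:
  span AB: point load 173.5 at a = 6.75: Pab(L + a)/(6LEI) = 768.6/EI
  span AB: UDL 34.5: wL³/(24EI) = 1048/EI
  span BC: point load 28 at a = 2.6: Pab(L + b)/(6LEI) = 75.71/EI
  relative rotation θ_0 = (1816 + 75.71)/EI = 1892/EI
A unit hogging moment at B produces rotation L₁/(3EI) + L₂/(3EI) = 5.167/EI.
Compatibility: M_B·(L₁+L₂)/(3EI) = θ_0, giving M_B = 366.2 kN·m (hogging).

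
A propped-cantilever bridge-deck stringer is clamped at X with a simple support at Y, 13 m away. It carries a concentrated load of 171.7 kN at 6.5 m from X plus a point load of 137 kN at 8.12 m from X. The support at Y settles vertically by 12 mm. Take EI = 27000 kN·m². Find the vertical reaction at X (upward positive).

Take the reaction at Y as the redundant and release it; the primary structure is a cantilever fixed at X.
Downward deflection at the released point Y due to the loads:
  point load 171.7 at a = 6.5: Pa²(3L − a)/(6EI) = 39294/EI
  point load 137 at a = 8.12: Pa²(3L − a)/(6EI) = 46490/EI
  δ_0 = 85784/EI
Flexibility coefficient — unit upward force at Y: δ_{YY} = L³/(3EI) = 732.3/EI.
With EI = 27000 kN·m²: δ_0 = 3.1772 m and δ_{YY} = 0.027123 m/kN.
Compatibility — the beam at Y must follow the support down by 0.012 m: δ_0 − R_Y·δ_{YY} = 0.012, so R_Y = (3.1772 − 0.012)/0.027123 = 116.7 kN.
Vertical equilibrium: R_X = ΣP − R_Y = 308.7 − 116.7 = 192 kN.

R_X = 192 kN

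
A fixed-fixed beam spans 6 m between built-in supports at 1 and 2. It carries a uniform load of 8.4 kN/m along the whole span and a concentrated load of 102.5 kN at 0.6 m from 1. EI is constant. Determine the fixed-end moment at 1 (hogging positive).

M_1 = 75.02 kN·m

Release both end moments; the primary structure is a simply-supported span 12 with redundants M_1 and M_2.
On the primary (simply-supported) span, the end slopes from the loading are:
  at 1: UDL 8.4: wL³/(24EI) = 75.6/EI
  at 2: UDL 8.4: wL³/(24EI) = 75.6/EI
  at 1: point load 102.5 at a = 0.6: Pab(L + b)/(6LEI) = 105.2/EI
  at 2: point load 102.5 at a = 0.6: Pab(L + a)/(6LEI) = 60.88/EI
  θ_10 = 180.8/EI,  θ_20 = 136.5/EI
Flexibility coefficients: a unit moment at one end gives L/(3EI) there and L/(6EI) at the far end, so f₁₁ = f₂₂ = 2/EI and f₁₂ = f₂₁ = 1/EI.
Compatibility — zero rotation at each built-in end:
  2 M_1 + 1 M_2 = 180.8
  1 M_1 + 2 M_2 = 136.5
Solving the pair gives M_1 = 75.02 kN·m and M_2 = 30.73 kN·m (hogging).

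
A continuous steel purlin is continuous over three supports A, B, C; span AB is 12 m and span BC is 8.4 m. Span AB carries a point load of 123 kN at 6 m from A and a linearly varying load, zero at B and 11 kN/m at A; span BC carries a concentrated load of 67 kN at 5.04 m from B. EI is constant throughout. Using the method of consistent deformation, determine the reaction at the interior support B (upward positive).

Release continuity at B by inserting a hinge; the redundant is the internal moment M_B. The primary structure is two simply-supported spans AB and BC.
Rotations at B on the released spans (each span's end-slope, ×1/EI):
  span AB: point load 123 at a = 6: Pab(L + a)/(6LEI) = 1107/EI
  span AB: triangular load, peak 11: 7w₀L³/(360EI) = 369.6/EI
  span BC: point load 67 at a = 5.04: Pab(L + b)/(6LEI) = 264.7/EI
  relative rotation θ_0 = (1477 + 264.7)/EI = 1741/EI
A unit hogging moment at B produces rotation L₁/(3EI) + L₂/(3EI) = 6.8/EI.
Compatibility: M_B·(L₁+L₂)/(3EI) = θ_0, giving M_B = 256.1 kN·m (hogging).
Span AB, ΣM about A with M_B applied at B: R_B^{AB}·12 = 1002 + 256.1, so R_B^{AB} = 104.8 kN and R_A = 189 − 104.8 = 84.16 kN.
Span BC, ΣM about C: R_B^{BC}·8.4 = 225.1 + 256.1, so R_B^{BC} = 57.29 kN and R_C = 67 − 57.29 = 9.714 kN.
R_B = 104.8 + 57.29 = 162.1 kN.

R_B = 162.1 kN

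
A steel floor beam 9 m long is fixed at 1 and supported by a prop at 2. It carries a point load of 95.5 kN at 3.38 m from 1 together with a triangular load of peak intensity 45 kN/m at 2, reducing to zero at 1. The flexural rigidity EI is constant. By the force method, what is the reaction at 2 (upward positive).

Take the reaction at 2 as the redundant and release it; the primary structure is a cantilever fixed at 1.
Downward deflection at the released point 2 due to the loads:
  point load 95.5 at a = 3.38: Pa²(3L − a)/(6EI) = 4295/EI
  triangular load, peak 45 at the free end: 11w₀L⁴/(120EI) = 27064/EI
  δ_0 = 31359/EI
Tip deflection under a unit load at 2: L³/(3EI) = 243/EI.
Compatibility at 2: δ_0 − R_2·δ_{22} = 0, so R_2 = 31359/243 = 129 kN.

R_2 = 129 kN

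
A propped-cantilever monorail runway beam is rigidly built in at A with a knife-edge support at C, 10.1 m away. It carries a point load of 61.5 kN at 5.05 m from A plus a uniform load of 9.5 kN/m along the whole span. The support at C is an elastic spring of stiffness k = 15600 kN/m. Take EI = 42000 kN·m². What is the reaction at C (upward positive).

R_C = 54.77 kN

Choose R_C as the redundant. The primary structure is the cantilever fixed at A.
Free-end deflection of the primary structure under the applied loading (downward +):
  point load 61.5 at a = 5.05: Pa²(3L − a)/(6EI) = 6600/EI
  UDL 9.5: wL⁴/(8EI) = 12357/EI
  δ_0 = 18958/EI
Tip deflection under a unit load at C: L³/(3EI) = 343.4/EI.
With EI = 42000 kN·m²: δ_0 = 0.45137 m and δ_{CC} = 0.008177 m/kN.
Compatibility — the spring shortens by R_C/k under the reaction it provides: δ_0 − R_C·δ_{CC} = R_C/k. With 1/k = 0.000064 m/kN, R_C = δ_0 / (δ_{CC} + 1/k) = 0.45137 / (0.008177 + 0.000064) = 54.77 kN.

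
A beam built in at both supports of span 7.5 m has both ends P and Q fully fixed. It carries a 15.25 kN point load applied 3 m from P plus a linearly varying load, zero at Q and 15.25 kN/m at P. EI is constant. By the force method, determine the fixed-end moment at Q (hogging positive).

M_Q = 39.57 kN·m

Release both end moments; the primary structure is a simply-supported span PQ with redundants M_P and M_Q.
Simple-span end rotations at P and Q under the given loads:
  at P: point load 15.25 at a = 3: Pab(L + b)/(6LEI) = 54.9/EI
  at Q: point load 15.25 at a = 3: Pab(L + a)/(6LEI) = 48.04/EI
  at P: triangular load, peak 15.25: w₀L³/(45EI) = 143/EI
  at Q: triangular load, peak 15.25: 7w₀L³/(360EI) = 125.1/EI
  θ_P0 = 197.9/EI,  θ_Q0 = 173.1/EI
Flexibility coefficients: a unit moment at one end gives L/(3EI) there and L/(6EI) at the far end, so f₁₁ = f₂₂ = 2.5/EI and f₁₂ = f₂₁ = 1.25/EI.
Compatibility — zero rotation at each built-in end:
  2.5 M_P + 1.25 M_Q = 197.9
  1.25 M_P + 2.5 M_Q = 173.1
Solving the pair gives M_P = 59.36 kN·m and M_Q = 39.57 kN·m (hogging).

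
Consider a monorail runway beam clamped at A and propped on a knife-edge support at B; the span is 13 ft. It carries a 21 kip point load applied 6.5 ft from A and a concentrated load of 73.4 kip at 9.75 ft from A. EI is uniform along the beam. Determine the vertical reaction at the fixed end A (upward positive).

R_A = 41.39 kip

Choose R_B as the redundant. The primary structure is the cantilever fixed at A.
Free-end deflection of the primary structure under the applied loading (downward +):
  point load 21 at a = 6.5: Pa²(3L − a)/(6EI) = 4806/EI
  point load 73.4 at a = 9.75: Pa²(3L − a)/(6EI) = 34016/EI
  δ_0 = 38822/EI
Flexibility coefficient — unit upward force at B: δ_{BB} = L³/(3EI) = 732.3/EI.
Compatibility at B: δ_0 − R_B·δ_{BB} = 0, so R_B = 38822/732.3 = 53.01 kip.
Vertical equilibrium: R_A = ΣP − R_B = 94.4 − 53.01 = 41.39 kip.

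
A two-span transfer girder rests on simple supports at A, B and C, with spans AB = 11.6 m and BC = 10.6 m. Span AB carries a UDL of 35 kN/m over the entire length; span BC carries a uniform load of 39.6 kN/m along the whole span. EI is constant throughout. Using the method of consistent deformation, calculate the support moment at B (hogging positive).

Take M_B as the redundant. Released structure: two simple spans AB and BC with a hinge at B.
Rotations at B on the released spans (each span's end-slope, ×1/EI):
  span AB: UDL 35: wL³/(24EI) = 2276/EI
  span BC: UDL 39.6: wL³/(24EI) = 1965/EI
  relative rotation θ_0 = (2276 + 1965)/EI = 4241/EI
A unit hogging moment at B produces rotation L₁/(3EI) + L₂/(3EI) = 7.4/EI.
Slope continuity at B: θ_0 = M_B·7.4/EI, so M_B = 4241/7.4 = 573.2 kN·m (hogging).

M_B = 573.2 kN·m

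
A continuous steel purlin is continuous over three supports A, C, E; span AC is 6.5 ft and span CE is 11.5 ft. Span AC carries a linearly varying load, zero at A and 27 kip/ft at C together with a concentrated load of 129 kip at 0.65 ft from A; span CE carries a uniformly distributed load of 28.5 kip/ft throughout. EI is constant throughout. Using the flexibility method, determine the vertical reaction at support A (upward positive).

Take M_C as the redundant. Released structure: two simple spans AC and CE with a hinge at C.
Discontinuity in slope at C on the released structure — sum the simple-span end rotations:
  span AC: triangular load, peak 27: w₀L³/(45EI) = 164.8/EI
  span AC: point load 129 at a = 0.65: Pab(L + a)/(6LEI) = 89.93/EI
  span CE: UDL 28.5: wL³/(24EI) = 1806/EI
  relative rotation θ_0 = (254.7 + 1806)/EI = 2061/EI
A unit hogging moment at C produces rotation L₁/(3EI) + L₂/(3EI) = 6/EI.
Compatibility: M_C·(L₁+L₂)/(3EI) = θ_0, giving M_C = 343.5 kip·ft (hogging).
Span AC, ΣM about A with M_C applied at C: R_C^{AC}·6.5 = 464.1 + 343.5, so R_C^{AC} = 124.2 kip and R_A = 216.8 − 124.2 = 92.51 kip.

R_A = 92.51 kip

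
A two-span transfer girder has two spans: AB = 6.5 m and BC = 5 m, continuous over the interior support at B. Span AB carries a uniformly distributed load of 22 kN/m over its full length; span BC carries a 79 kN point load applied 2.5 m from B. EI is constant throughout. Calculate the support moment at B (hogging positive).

M_B = 97.87 kN·m

Release continuity at B by inserting a hinge; the redundant is the internal moment M_B. The primary structure is two simply-supported spans AB and BC.
End slopes at the hinge B, treating each span as simply supported:
  span AB: UDL 22: wL³/(24EI) = 251.7/EI
  span BC: point load 79 at a = 2.5: Pab(L + b)/(6LEI) = 123.4/EI
  relative rotation θ_0 = (251.7 + 123.4)/EI = 375.2/EI
A unit hogging moment at B produces rotation L₁/(3EI) + L₂/(3EI) = 3.833/EI.
Compatibility: M_B·(L₁+L₂)/(3EI) = θ_0, giving M_B = 97.87 kN·m (hogging).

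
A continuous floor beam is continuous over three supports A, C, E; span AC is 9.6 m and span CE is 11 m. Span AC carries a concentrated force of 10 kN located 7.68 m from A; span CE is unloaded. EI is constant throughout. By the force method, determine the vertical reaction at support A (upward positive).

Take M_C as the redundant. Released structure: two simple spans AC and CE with a hinge at C.
End slopes at the hinge C, treating each span as simply supported:
  span AC: point load 10 at a = 7.68: Pab(L + a)/(6LEI) = 44.24/EI
  relative rotation θ_0 = (44.24 + 0)/EI = 44.24/EI
A unit hogging moment at C produces rotation L₁/(3EI) + L₂/(3EI) = 6.867/EI.
Slope continuity at C: θ_0 = M_C·6.867/EI, so M_C = 44.24/6.867 = 6.442 kN·m (hogging).
Span AC, ΣM about A with M_C applied at C: R_C^{AC}·9.6 = 76.8 + 6.442, so R_C^{AC} = 8.671 kN and R_A = 10 − 8.671 = 1.329 kN.

R_A = 1.329 kN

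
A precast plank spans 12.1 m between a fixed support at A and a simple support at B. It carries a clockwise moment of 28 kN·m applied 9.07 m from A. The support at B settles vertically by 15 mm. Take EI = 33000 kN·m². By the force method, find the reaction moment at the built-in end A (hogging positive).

Choose R_B as the redundant. The primary structure is the cantilever fixed at A.
Free-end deflection of the primary structure under the applied loading (downward +):
  clockwise couple 28 at a = 9.07: M₀a(2L − a)/(2EI) = 1921/EI
Flexibility coefficient — unit upward force at B: δ_{BB} = L³/(3EI) = 590.5/EI.
With EI = 33000 kN·m²: δ_0 = 0.058218 m and δ_{BB} = 0.017895 m/kN.
Compatibility — the beam at B must follow the support down by 0.015 m: δ_0 − R_B·δ_{BB} = 0.015, so R_B = (0.058218 − 0.015)/0.017895 = 2.415 kN.
Moment equilibrium about A: M_A = Σ(load moments about A) − R_B·L = 28 − 2.415×12.1 = -1.224 kN·m.

M_A = -1.224 kN·m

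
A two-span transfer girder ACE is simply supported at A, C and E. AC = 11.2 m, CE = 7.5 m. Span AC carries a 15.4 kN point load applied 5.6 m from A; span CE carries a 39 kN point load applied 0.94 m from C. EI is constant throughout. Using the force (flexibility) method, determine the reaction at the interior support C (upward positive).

R_C = 48.81 kN

Release continuity at C by inserting a hinge; the redundant is the internal moment M_C. The primary structure is two simply-supported spans AC and CE.
End slopes at the hinge C, treating each span as simply supported:
  span AC: point load 15.4 at a = 5.6: Pab(L + a)/(6LEI) = 120.7/EI
  span CE: point load 39 at a = 0.94: Pab(L + b)/(6LEI) = 75.14/EI
  relative rotation θ_0 = (120.7 + 75.14)/EI = 195.9/EI
A unit hogging moment at C produces rotation L₁/(3EI) + L₂/(3EI) = 6.233/EI.
Compatibility: M_C·(L₁+L₂)/(3EI) = θ_0, giving M_C = 31.42 kN·m (hogging).
Span AC, ΣM about A with M_C applied at C: R_C^{AC}·11.2 = 86.24 + 31.42, so R_C^{AC} = 10.51 kN and R_A = 15.4 − 10.51 = 4.894 kN.
Span CE, ΣM about E: R_C^{CE}·7.5 = 255.8 + 31.42, so R_C^{CE} = 38.3 kN and R_E = 39 − 38.3 = 0.6981 kN.
R_C = 10.51 + 38.3 = 48.81 kN.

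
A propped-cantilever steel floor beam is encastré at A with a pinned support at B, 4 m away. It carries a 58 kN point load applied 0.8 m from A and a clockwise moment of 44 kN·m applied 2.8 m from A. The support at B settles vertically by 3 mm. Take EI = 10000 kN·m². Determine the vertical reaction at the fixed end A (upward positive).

Release the roller at B. Primary structure: cantilever fixed at A.
Downward deflection at the released point B due to the loads:
  point load 58 at a = 0.8: Pa²(3L − a)/(6EI) = 69.29/EI
  clockwise couple 44 at a = 2.8: M₀a(2L − a)/(2EI) = 320.3/EI
  δ_0 = 389.6/EI
Tip deflection under a unit load at B: L³/(3EI) = 21.33/EI.
With EI = 10000 kN·m²: δ_0 = 0.038961 m and δ_{BB} = 0.002133 m/kN.
Compatibility — the beam at B must follow the support down by 0.003 m: δ_0 − R_B·δ_{BB} = 0.003, so R_B = (0.038961 − 0.003)/0.002133 = 16.86 kN.
Vertical equilibrium: R_A = ΣP − R_B = 58 − 16.86 = 41.14 kN.

R_A = 41.14 kN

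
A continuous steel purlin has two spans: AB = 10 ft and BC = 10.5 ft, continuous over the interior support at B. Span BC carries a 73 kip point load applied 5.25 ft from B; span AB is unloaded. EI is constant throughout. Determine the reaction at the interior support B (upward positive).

R_B = 50.87 kip

Insert a hinge at B; M_B is the redundant, and each span becomes simply supported.
End slopes at the hinge B, treating each span as simply supported:
  span BC: point load 73 at a = 5.25: Pab(L + b)/(6LEI) = 503/EI
  relative rotation θ_0 = (0 + 503)/EI = 503/EI
A unit hogging moment at B produces rotation L₁/(3EI) + L₂/(3EI) = 6.833/EI.
Compatibility: M_B·(L₁+L₂)/(3EI) = θ_0, giving M_B = 73.61 kip·ft (hogging).
Span AB, ΣM about A with M_B applied at B: R_B^{AB}·10 = 0 + 73.61, so R_B^{AB} = 7.361 kip and R_A = 0 − 7.361 = -7.361 kip.
Span BC, ΣM about C: R_B^{BC}·10.5 = 383.2 + 73.61, so R_B^{BC} = 43.51 kip and R_C = 73 − 43.51 = 29.49 kip.
R_B = 7.361 + 43.51 = 50.87 kip.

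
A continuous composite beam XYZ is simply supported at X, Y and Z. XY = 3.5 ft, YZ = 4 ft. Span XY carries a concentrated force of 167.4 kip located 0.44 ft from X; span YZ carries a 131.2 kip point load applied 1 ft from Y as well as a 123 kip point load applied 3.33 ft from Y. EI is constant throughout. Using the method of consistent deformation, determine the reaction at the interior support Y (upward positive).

R_Y = 185.2 kip

Release continuity at Y by inserting a hinge; the redundant is the internal moment M_Y. The primary structure is two simply-supported spans XY and YZ.
End slopes at the hinge Y, treating each span as simply supported:
  span XY: point load 167.4 at a = 0.44: Pab(L + a)/(6LEI) = 42.29/EI
  span YZ: point load 131.2 at a = 1: Pab(L + b)/(6LEI) = 114.8/EI
  span YZ: point load 123 at a = 3.33: Pab(L + b)/(6LEI) = 53.4/EI
  relative rotation θ_0 = (42.29 + 168.2)/EI = 210.5/EI
A unit hogging moment at Y produces rotation L₁/(3EI) + L₂/(3EI) = 2.5/EI.
Compatibility: M_Y·(L₁+L₂)/(3EI) = θ_0, giving M_Y = 84.19 kip·ft (hogging).
Span XY, ΣM about X with M_Y applied at Y: R_Y^{XY}·3.5 = 73.66 + 84.19, so R_Y^{XY} = 45.1 kip and R_X = 167.4 − 45.1 = 122.3 kip.
Span YZ, ΣM about Z: R_Y^{YZ}·4 = 476 + 84.19, so R_Y^{YZ} = 140.1 kip and R_Z = 254.2 − 140.1 = 114.1 kip.
R_Y = 45.1 + 140.1 = 185.2 kip.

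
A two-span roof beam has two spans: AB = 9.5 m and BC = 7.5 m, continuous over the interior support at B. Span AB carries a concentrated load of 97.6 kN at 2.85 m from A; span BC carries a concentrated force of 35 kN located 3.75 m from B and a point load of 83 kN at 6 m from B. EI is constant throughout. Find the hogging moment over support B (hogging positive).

M_B = 118.8 kN·m

Release continuity at B by inserting a hinge; the redundant is the internal moment M_B. The primary structure is two simply-supported spans AB and BC.
Rotations at B on the released spans (each span's end-slope, ×1/EI):
  span AB: point load 97.6 at a = 2.85: Pab(L + a)/(6LEI) = 400.8/EI
  span BC: point load 35 at a = 3.75: Pab(L + b)/(6LEI) = 123/EI
  span BC: point load 83 at a = 6: Pab(L + b)/(6LEI) = 149.4/EI
  relative rotation θ_0 = (400.8 + 272.4)/EI = 673.2/EI
A unit hogging moment at B produces rotation L₁/(3EI) + L₂/(3EI) = 5.667/EI.
Compatibility: M_B·(L₁+L₂)/(3EI) = θ_0, giving M_B = 118.8 kN·m (hogging).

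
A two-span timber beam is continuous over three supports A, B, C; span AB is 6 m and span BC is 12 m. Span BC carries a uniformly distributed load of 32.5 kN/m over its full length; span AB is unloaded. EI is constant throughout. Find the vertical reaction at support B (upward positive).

R_B = 292.5 kN

Take M_B as the redundant. Released structure: two simple spans AB and BC with a hinge at B.
Discontinuity in slope at B on the released structure — sum the simple-span end rotations:
  span BC: UDL 32.5: wL³/(24EI) = 2340/EI
  relative rotation θ_0 = (0 + 2340)/EI = 2340/EI
A unit hogging moment at B produces rotation L₁/(3EI) + L₂/(3EI) = 6/EI.
Slope continuity at B: θ_0 = M_B·6/EI, so M_B = 2340/6 = 390 kN·m (hogging).
Span AB, ΣM about A with M_B applied at B: R_B^{AB}·6 = 0 + 390, so R_B^{AB} = 65 kN and R_A = 0 − 65 = -65 kN.
Span BC, ΣM about C: R_B^{BC}·12 = 2340 + 390, so R_B^{BC} = 227.5 kN and R_C = 390 − 227.5 = 162.5 kN.
R_B = 65 + 227.5 = 292.5 kN.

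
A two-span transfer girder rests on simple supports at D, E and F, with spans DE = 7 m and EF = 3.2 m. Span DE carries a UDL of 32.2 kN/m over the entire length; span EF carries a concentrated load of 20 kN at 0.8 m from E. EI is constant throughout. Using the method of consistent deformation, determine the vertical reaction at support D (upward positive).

R_D = 92.89 kN

Insert a hinge at E; M_E is the redundant, and each span becomes simply supported.
Discontinuity in slope at E on the released structure — sum the simple-span end rotations:
  span DE: UDL 32.2: wL³/(24EI) = 460.2/EI
  span EF: point load 20 at a = 0.8: Pab(L + b)/(6LEI) = 11.2/EI
  relative rotation θ_0 = (460.2 + 11.2)/EI = 471.4/EI
A unit hogging moment at E produces rotation L₁/(3EI) + L₂/(3EI) = 3.4/EI.
Slope continuity at E: θ_0 = M_E·3.4/EI, so M_E = 471.4/3.4 = 138.6 kN·m (hogging).
Span DE, ΣM about D with M_E applied at E: R_E^{DE}·7 = 788.9 + 138.6, so R_E^{DE} = 132.5 kN and R_D = 225.4 − 132.5 = 92.89 kN.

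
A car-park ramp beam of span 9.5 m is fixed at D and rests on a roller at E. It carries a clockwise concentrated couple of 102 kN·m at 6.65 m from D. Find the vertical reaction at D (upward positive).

Remove the prop at E; the released (primary) structure is a cantilever built in at D.
Downward deflection at the released point E due to the loads:
  clockwise couple 102 at a = 6.65: M₀a(2L − a)/(2EI) = 4189/EI
Flexibility coefficient — unit upward force at E: δ_{EE} = L³/(3EI) = 285.8/EI.
Compatibility at E: δ_0 − R_E·δ_{EE} = 0, so R_E = 4189/285.8 = 14.66 kN.
Vertical equilibrium: R_D = ΣP − R_E = 0 − 14.66 = -14.66 kN.

R_D = -14.66 kN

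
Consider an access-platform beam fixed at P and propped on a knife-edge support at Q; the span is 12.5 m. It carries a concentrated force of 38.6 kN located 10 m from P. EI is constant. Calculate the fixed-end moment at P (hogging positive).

Release the roller at Q. Primary structure: cantilever fixed at P.
Deflection at Q on the released cantilever, summing each load's contribution:
  point load 38.6 at a = 10: Pa²(3L − a)/(6EI) = 17692/EI
Tip deflection under a unit load at Q: L³/(3EI) = 651/EI.
Compatibility at Q: δ_0 − R_Q·δ_{QQ} = 0, so R_Q = 17692/651 = 27.17 kN.
Moment equilibrium about P: M_P = Σ(load moments about P) − R_Q·L = 386 − 27.17×12.5 = 46.32 kN·m.

M_P = 46.32 kN·m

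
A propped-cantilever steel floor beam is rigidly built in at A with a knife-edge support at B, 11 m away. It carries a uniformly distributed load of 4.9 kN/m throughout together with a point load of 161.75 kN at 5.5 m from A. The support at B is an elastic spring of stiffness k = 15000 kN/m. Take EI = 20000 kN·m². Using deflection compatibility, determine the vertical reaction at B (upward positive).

Take the reaction at B as the redundant and release it; the primary structure is a cantilever fixed at A.
Deflection at B on the released cantilever, summing each load's contribution:
  UDL 4.9: wL⁴/(8EI) = 8968/EI
  point load 161.75 at a = 5.5: Pa²(3L − a)/(6EI) = 22426/EI
  δ_0 = 31394/EI
Tip deflection under a unit load at B: L³/(3EI) = 443.7/EI.
With EI = 20000 kN·m²: δ_0 = 1.5697 m and δ_{BB} = 0.022183 m/kN.
Compatibility — the spring shortens by R_B/k under the reaction it provides: δ_0 − R_B·δ_{BB} = R_B/k. With 1/k = 0.000067 m/kN, R_B = δ_0 / (δ_{BB} + 1/k) = 1.5697 / (0.022183 + 0.000067) = 70.55 kN.

R_B = 70.55 kN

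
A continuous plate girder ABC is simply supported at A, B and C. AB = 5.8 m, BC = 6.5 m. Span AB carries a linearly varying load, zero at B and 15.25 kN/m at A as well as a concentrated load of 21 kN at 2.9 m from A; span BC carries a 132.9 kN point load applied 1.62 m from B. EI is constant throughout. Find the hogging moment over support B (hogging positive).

M_B = 99.65 kN·m

Insert a hinge at B; M_B is the redundant, and each span becomes simply supported.
Discontinuity in slope at B on the released structure — sum the simple-span end rotations:
  span AB: triangular load, peak 15.25: 7w₀L³/(360EI) = 57.86/EI
  span AB: point load 21 at a = 2.9: Pab(L + a)/(6LEI) = 44.15/EI
  span BC: point load 132.9 at a = 1.62: Pab(L + b)/(6LEI) = 306.6/EI
  relative rotation θ_0 = (102 + 306.6)/EI = 408.6/EI
A unit hogging moment at B produces rotation L₁/(3EI) + L₂/(3EI) = 4.1/EI.
Compatibility: M_B·(L₁+L₂)/(3EI) = θ_0, giving M_B = 99.65 kN·m (hogging).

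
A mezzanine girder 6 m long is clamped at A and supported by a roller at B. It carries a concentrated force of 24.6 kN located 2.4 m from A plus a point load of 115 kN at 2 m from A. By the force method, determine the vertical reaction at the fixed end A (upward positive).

Remove the prop at B; the released (primary) structure is a cantilever built in at A.
Free-end deflection of the primary structure under the applied loading (downward +):
  point load 24.6 at a = 2.4: Pa²(3L − a)/(6EI) = 368.4/EI
  point load 115 at a = 2: Pa²(3L − a)/(6EI) = 1227/EI
  δ_0 = 1595/EI
Flexibility coefficient — unit upward force at B: δ_{BB} = L³/(3EI) = 72/EI.
The prop prevents deflection at B: R_B = δ_0/δ_{BB} = 1595/72 = 22.15 kN.
Vertical equilibrium: R_A = ΣP − R_B = 139.6 − 22.15 = 117.4 kN.

R_A = 117.4 kN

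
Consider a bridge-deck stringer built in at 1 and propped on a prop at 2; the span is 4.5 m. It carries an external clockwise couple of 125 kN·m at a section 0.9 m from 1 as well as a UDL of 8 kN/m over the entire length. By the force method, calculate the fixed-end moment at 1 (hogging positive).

Release the roller at 2. Primary structure: cantilever fixed at 1.
Deflection at 2 on the released cantilever, summing each load's contribution:
  clockwise couple 125 at a = 0.9: M₀a(2L − a)/(2EI) = 455.6/EI
  UDL 8: wL⁴/(8EI) = 410.1/EI
  δ_0 = 865.7/EI
Flexibility coefficient — unit upward force at 2: δ_{22} = L³/(3EI) = 30.38/EI.
Compatibility at 2: δ_0 − R_2·δ_{22} = 0, so R_2 = 865.7/30.38 = 28.5 kN.
Moment equilibrium about 1: M_1 = Σ(load moments about 1) − R_2·L = 206 − 28.5×4.5 = 77.75 kN·m.

M_1 = 77.75 kN·m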